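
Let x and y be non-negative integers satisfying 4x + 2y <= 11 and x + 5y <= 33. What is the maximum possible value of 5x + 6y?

30

Relaxing integrality, the LP optimum is 33.00 at (x,y) = (0, 5.5), which is not an integer point.
(x,y)=(0,5): 4·0+2·5=10≤11, 1·0+5·5=25≤33, objective 30.
(x,y)=(0,4): 4·0+2·4=8≤11, 1·0+5·4=20≤33, objective 24.
Maximum is 30 at (x,y)=(0,5).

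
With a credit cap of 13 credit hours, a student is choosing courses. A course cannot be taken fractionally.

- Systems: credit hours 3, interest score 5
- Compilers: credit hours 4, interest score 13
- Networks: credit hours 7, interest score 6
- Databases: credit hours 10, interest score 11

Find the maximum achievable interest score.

Take Compilers and Networks: credit hours 4 + 7 = 11 ≤ 13, interest score 13 + 6 = 19.
No other feasible combination does better.

19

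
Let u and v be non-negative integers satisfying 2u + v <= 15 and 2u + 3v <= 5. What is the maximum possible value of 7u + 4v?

14

The continuous relaxation peaks at (2.5, 0) with value 17.50; rounding to a feasible lattice point costs some objective.
(u,v)=(2,0): 2·2+1·0=4≤15, 2·2+3·0=4≤5, objective 14.
(u,v)=(1,1): 2·1+1·1=3≤15, 2·1+3·1=5≤5, objective 11.
(u,v)=(1,0): 2·1+1·0=2≤15, 2·1+3·0=2≤5, objective 7.
No feasible integer point exceeds 14.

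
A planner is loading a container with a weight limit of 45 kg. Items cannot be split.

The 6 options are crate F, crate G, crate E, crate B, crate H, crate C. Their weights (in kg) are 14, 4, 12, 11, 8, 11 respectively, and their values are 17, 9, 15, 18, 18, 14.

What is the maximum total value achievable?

crate F + crate E + crate B + crate H: weight 14 + 12 + 11 + 8 = 45 ≤ 45, value 17 + 15 + 18 + 18 = 68.
crate F + crate B + crate H + crate C: weight 14 + 11 + 8 + 11 = 44 ≤ 45, value 17 + 18 + 18 + 14 = 67.
crate E + crate B + crate H + crate C: weight 12 + 11 + 8 + 11 = 42 ≤ 45, value 15 + 18 + 18 + 14 = 65.
Best is crate F, crate E, crate B, and crate H with total value 68.

68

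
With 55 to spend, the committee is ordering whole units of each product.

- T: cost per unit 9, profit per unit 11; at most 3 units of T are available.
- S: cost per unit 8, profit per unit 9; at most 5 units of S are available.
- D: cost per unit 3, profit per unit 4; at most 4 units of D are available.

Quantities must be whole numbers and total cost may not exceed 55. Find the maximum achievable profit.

67

This is a bounded integer knapsack.
Take 3×T, 2×S, and 4×D: cost 55 ≤ 55, profit 3·11 + 2·9 + 4·4 = 67.
D has the best ratio (4/3) and is taken to its limit of 4; remaining capacity is filled optimally with the others.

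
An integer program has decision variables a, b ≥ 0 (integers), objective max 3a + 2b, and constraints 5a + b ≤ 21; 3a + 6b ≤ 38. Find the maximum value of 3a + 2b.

The continuous relaxation peaks at (3.26, 4.7) with value 19.19; rounding to a feasible lattice point costs some objective.
(a,b)=(3,4): 5·3+1·4=19≤21, 3·3+6·4=33≤38, objective 17.
(a,b)=(2,5): 5·2+1·5=15≤21, 3·2+6·5=36≤38, objective 16.
(a,b)=(3,3): 5·3+1·3=18≤21, 3·3+6·3=27≤38, objective 15.
No feasible integer point exceeds 17.

17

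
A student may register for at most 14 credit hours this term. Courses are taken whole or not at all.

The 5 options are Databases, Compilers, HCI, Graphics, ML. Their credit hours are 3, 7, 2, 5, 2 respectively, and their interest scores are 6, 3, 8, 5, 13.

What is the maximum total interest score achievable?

32

Databases + HCI + ML: credit hours 3 + 2 + 2 = 7 ≤ 14, interest score 6 + 8 + 13 = 27.
Databases + HCI + Graphics + ML: credit hours 3 + 2 + 5 + 2 = 12 ≤ 14, interest score 6 + 8 + 5 + 13 = 32.
Databases + Compilers + HCI + ML: credit hours 3 + 7 + 2 + 2 = 14 ≤ 14, interest score 6 + 3 + 8 + 13 = 30.
Best is Databases, HCI, Graphics, and ML with total interest score 32.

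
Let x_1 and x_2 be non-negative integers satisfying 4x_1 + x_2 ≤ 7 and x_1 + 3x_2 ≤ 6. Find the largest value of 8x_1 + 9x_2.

The continuous relaxation peaks at (1.36, 1.55) with value 24.82; rounding to a feasible lattice point costs some objective.
(x_1,x_2)=(0,2) is feasible, giving 18.
(x_1,x_2)=(1,1) is feasible, giving 17.
(x_1,x_2)=(0,1) is feasible, giving 9.
Maximum is 18 at (x_1,x_2)=(0,2).

18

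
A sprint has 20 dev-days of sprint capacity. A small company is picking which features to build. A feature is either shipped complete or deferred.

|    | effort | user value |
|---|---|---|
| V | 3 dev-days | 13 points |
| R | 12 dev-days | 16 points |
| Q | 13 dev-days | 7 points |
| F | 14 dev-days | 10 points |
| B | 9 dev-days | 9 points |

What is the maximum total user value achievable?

29

Allowing fractional choices, the relaxed optimum would be about 34.0, but features are indivisible.
V + F: effort 3 + 14 = 17 ≤ 20, user value 13 + 10 = 23.
V + R: effort 3 + 12 = 15 ≤ 20, user value 13 + 16 = 29.
Best is V and R with total user value 29.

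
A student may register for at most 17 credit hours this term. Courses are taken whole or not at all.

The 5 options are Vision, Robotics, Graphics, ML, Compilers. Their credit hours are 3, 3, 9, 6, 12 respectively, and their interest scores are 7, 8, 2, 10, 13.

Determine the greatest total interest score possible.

25

Vision + Compilers: credit hours 3 + 12 = 15 ≤ 17, interest score 7 + 13 = 20.
Robotics + Compilers: credit hours 3 + 12 = 15 ≤ 17, interest score 8 + 13 = 21.
Vision + Robotics + ML: credit hours 3 + 3 + 6 = 12 ≤ 17, interest score 7 + 8 + 10 = 25.
Best is Vision, Robotics, and ML with total interest score 25.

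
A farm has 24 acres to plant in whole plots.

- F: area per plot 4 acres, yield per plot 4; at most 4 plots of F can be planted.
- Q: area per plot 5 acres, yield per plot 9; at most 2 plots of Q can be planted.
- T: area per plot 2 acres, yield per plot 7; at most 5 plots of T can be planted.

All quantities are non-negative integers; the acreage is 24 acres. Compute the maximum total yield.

1×F, 2×Q, and 5×T: area 24 ≤ 24, yield 1·4 + 2·9 + 5·7 = 57.
2×Q and 5×T: area 20 ≤ 24, yield 2·9 + 5·7 = 53.
Best is 57.

57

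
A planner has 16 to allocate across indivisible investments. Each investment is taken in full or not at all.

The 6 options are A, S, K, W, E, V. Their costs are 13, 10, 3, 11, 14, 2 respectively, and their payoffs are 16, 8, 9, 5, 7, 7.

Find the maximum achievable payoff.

25

Allowing fractional choices, the relaxed optimum would be about 29.5, but investments are indivisible.
S + K + V: cost 10 + 3 + 2 = 15 ≤ 16, payoff 8 + 9 + 7 = 24.
A + V: cost 13 + 2 = 15 ≤ 16, payoff 16 + 7 = 23.
A + K: cost 13 + 3 = 16 ≤ 16, payoff 16 + 9 = 25.
Best is A and K with total payoff 25.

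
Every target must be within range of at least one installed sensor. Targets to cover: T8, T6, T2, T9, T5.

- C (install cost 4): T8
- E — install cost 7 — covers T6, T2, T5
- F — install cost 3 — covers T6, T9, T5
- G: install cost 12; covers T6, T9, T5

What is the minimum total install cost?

14

Choose C, E, and F: together they cover T8, T6, T2, T9, T5 — every target.
Total install cost: 4 + 7 + 3 = 14.
No cover costs less than 14.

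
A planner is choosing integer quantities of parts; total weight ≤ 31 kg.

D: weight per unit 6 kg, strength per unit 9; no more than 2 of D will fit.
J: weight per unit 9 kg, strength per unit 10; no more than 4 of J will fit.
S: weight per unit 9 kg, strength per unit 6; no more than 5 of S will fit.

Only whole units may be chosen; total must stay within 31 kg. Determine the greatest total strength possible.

38

This is a bounded integer knapsack.
2×D, 1×J, and 1×S: weight 30 ≤ 31, strength 2·9 + 1·10 + 1·6 = 34.
2×D and 2×J: weight 30 ≤ 31, strength 2·9 + 2·10 = 38.
Best is 38.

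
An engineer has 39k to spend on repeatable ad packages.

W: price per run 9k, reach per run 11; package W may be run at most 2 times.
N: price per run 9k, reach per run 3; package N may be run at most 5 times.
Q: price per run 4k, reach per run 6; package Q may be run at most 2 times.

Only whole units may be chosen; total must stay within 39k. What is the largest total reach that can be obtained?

2×W, 1×N, and 2×Q: price 35 ≤ 39, reach 2·11 + 1·3 + 2·6 = 37.
2×W and 2×Q: price 26 ≤ 39, reach 2·11 + 2·6 = 34.
Best is 37.

37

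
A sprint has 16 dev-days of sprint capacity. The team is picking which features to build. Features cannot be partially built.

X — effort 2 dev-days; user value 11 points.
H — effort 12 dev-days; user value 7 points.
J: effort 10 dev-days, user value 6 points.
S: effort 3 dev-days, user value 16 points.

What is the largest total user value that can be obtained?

33

Treat it as a binary knapsack problem.
Allowing fractional choices, the relaxed optimum would be about 33.6, but features are indivisible.
H + S: effort 12 + 3 = 15 ≤ 16, user value 7 + 16 = 23.
X + J + S: effort 2 + 10 + 3 = 15 ≤ 16, user value 11 + 6 + 16 = 33.
X + S: effort 2 + 3 = 5 ≤ 16, user value 11 + 16 = 27.
Best is X, J, and S with total user value 33.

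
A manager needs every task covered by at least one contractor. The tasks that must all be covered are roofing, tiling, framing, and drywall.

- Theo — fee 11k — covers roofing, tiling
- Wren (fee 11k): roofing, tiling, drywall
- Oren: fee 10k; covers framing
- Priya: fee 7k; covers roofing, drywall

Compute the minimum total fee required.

Choose Wren and Oren: together they cover roofing, tiling, framing, drywall — every task.
Total fee: 11 + 10 = 21.

21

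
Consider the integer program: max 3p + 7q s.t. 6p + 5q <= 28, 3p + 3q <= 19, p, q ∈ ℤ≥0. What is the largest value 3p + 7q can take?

The continuous relaxation peaks at (0, 5.6) with value 39.20; rounding to a feasible lattice point costs some objective.
(p,q)=(0,5): 6·0+5·5=25≤28, 3·0+3·5=15≤19, objective 35.
(p,q)=(1,4): 6·1+5·4=26≤28, 3·1+3·4=15≤19, objective 31.
(p,q)=(0,4): 6·0+5·4=20≤28, 3·0+3·4=12≤19, objective 28.
Maximum is 35 at (p,q)=(0,5).

35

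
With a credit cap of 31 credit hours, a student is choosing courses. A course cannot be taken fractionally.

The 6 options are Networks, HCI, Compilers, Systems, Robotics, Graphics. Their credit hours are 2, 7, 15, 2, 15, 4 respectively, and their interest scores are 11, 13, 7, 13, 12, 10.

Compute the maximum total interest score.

Allowing fractional choices, the relaxed optimum would be about 59.5, but courses are indivisible.
Networks + HCI + Systems + Robotics + Graphics: credit hours 2 + 7 + 2 + 15 + 4 = 30 ≤ 31, interest score 11 + 13 + 13 + 12 + 10 = 59.
Networks + HCI + Compilers + Systems + Graphics: credit hours 2 + 7 + 15 + 2 + 4 = 30 ≤ 31, interest score 11 + 13 + 7 + 13 + 10 = 54.
Best is Networks, HCI, Systems, Robotics, and Graphics with total interest score 59.

59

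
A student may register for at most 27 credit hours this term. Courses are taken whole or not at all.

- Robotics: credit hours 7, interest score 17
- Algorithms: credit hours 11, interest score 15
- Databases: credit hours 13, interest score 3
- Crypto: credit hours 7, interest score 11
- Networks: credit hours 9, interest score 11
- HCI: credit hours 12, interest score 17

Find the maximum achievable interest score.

45

Take Robotics, Crypto, and HCI: credit hours 7 + 7 + 12 = 26 ≤ 27, interest score 17 + 11 + 17 = 45.
No other feasible combination does better.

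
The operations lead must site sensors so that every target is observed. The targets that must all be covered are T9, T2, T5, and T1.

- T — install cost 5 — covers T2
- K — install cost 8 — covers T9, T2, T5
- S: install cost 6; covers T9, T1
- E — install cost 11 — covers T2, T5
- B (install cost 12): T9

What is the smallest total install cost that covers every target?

14

Choose K and S: together they cover T9, T2, T5, T1 — every target.
Total install cost: 8 + 6 = 14.
No cover costs less than 14.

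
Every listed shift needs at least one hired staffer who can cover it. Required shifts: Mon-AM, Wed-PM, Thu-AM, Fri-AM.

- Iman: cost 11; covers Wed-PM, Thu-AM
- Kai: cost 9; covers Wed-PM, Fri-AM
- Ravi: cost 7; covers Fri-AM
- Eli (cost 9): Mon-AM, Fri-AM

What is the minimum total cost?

The greedy cost-per-new-shift heuristic would pick Kai, Eli, and Iman for 29, but a cheaper cover exists.
Choose Iman and Eli: together they cover Mon-AM, Wed-PM, Thu-AM, Fri-AM — every shift.
Total cost: 11 + 9 = 20.
No cover costs less than 20.

20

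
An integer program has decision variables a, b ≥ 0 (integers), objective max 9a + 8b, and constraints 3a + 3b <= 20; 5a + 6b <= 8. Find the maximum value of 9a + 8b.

(a,b)=(1,0) is feasible, giving 9.
(a,b)=(0,1) is feasible, giving 8.
(a,b)=(0,0) is feasible, giving 0.
The best lattice point is (1,0), giving 9.

9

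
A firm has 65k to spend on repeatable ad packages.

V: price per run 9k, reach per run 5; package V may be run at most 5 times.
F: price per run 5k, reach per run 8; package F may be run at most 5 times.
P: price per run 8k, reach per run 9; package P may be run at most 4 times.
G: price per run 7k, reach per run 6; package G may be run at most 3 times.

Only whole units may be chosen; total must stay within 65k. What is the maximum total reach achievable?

82

Take 5×F, 4×P, and 1×G: price 64 ≤ 65, reach 5·8 + 4·9 + 1·6 = 82.
F has the best ratio (8/5) and is taken to its limit of 5; remaining capacity is filled optimally with the others.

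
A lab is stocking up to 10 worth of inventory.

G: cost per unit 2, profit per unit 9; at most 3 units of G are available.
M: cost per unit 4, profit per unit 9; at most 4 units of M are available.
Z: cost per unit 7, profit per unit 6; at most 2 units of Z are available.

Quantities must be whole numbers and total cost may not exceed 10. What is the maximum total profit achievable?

36

This is a bounded integer knapsack.
1×G and 2×M: cost 10 ≤ 10, profit 1·9 + 2·9 = 27.
3×G and 1×M: cost 10 ≤ 10, profit 3·9 + 1·9 = 36.
Best is 36.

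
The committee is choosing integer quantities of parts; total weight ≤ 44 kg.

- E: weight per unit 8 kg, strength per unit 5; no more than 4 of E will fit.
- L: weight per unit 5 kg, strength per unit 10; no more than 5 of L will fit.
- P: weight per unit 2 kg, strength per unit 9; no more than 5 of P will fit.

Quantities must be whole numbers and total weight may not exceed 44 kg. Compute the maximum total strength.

100

This is a bounded integer knapsack.
Take 1×E, 5×L, and 5×P: weight 43 ≤ 44, strength 1·5 + 5·10 + 5·9 = 100.
P has the best ratio (9/2) and is taken to its limit of 5; remaining capacity is filled optimally with the others.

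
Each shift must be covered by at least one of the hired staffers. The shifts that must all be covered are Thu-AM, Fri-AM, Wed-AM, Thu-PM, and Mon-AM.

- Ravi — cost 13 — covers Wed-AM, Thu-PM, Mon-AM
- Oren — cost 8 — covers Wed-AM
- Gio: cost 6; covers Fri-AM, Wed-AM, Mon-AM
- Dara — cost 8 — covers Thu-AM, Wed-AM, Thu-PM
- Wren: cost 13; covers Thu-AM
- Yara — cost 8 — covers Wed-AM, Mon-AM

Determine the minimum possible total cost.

14

Choose Gio and Dara: together they cover Thu-AM, Fri-AM, Wed-AM, Thu-PM, Mon-AM — every shift.
Total cost: 6 + 8 = 14.
No cover costs less than 14.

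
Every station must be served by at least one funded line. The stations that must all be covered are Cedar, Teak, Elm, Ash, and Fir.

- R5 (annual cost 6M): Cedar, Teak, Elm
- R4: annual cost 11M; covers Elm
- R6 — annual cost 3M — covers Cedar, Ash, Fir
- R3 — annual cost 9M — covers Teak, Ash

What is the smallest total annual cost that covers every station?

9

Choose R5 and R6: together they cover Cedar, Teak, Elm, Ash, Fir — every station.
Total annual cost: 6 + 3 = 9.
No cover costs less than 9.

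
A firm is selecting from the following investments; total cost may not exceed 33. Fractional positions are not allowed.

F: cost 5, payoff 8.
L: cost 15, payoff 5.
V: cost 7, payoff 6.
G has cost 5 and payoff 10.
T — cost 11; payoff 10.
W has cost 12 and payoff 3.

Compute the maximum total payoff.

Allowing fractional choices, the relaxed optimum would be about 35.7, but investments are indivisible.
F + L + V + G: cost 5 + 15 + 7 + 5 = 32 ≤ 33, payoff 8 + 5 + 6 + 10 = 29.
F + G + T + W: cost 5 + 5 + 11 + 12 = 33 ≤ 33, payoff 8 + 10 + 10 + 3 = 31.
F + V + G + T: cost 5 + 7 + 5 + 11 = 28 ≤ 33, payoff 8 + 6 + 10 + 10 = 34.
Best is F, V, G, and T with total payoff 34.

34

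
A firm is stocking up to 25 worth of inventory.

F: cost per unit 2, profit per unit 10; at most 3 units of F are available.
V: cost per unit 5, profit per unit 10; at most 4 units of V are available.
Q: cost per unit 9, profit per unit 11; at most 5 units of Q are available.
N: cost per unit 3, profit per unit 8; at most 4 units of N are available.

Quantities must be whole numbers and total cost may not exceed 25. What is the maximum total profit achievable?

3×F, 2×V, and 3×N: cost 25 ≤ 25, profit 3·10 + 2·10 + 3·8 = 74.
3×F, 1×V, and 4×N: cost 23 ≤ 25, profit 3·10 + 1·10 + 4·8 = 72.
Best is 74.

74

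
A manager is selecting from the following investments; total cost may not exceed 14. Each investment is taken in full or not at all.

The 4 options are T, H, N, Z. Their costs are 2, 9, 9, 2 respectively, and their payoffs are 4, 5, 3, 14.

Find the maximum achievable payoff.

Take T, H, and Z: cost 2 + 9 + 2 = 13 ≤ 14, payoff 4 + 5 + 14 = 23.
No other feasible combination does better.

23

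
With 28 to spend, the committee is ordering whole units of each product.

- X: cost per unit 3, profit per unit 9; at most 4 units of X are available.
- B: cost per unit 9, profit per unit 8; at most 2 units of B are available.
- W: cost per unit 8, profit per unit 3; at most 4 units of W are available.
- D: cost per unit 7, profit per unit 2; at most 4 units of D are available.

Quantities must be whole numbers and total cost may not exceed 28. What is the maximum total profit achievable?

Take 4×X, 1×B, and 1×D: cost 28 ≤ 28, profit 4·9 + 1·8 + 1·2 = 46.
X has the best ratio (9/3) and is taken to its limit of 4; remaining capacity is filled optimally with the others.

46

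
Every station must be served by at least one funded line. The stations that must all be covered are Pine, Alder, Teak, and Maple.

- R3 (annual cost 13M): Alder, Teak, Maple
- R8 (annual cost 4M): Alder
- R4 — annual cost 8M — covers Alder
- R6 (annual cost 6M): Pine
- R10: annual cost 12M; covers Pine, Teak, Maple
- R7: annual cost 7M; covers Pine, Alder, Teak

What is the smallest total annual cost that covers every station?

16

The greedy cost-per-new-station heuristic would pick R7 and R10 for 19, but a cheaper cover exists.
Choose R8 and R10: together they cover Pine, Alder, Teak, Maple — every station.
Total annual cost: 4 + 12 = 16.
No cover costs less than 16.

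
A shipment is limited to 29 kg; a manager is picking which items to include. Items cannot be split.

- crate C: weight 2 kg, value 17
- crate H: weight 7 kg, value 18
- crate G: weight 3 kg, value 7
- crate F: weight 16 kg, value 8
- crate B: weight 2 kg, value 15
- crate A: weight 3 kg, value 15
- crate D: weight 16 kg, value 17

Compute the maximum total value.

72

crate C + crate G + crate B + crate A + crate D: weight 2 + 3 + 2 + 3 + 16 = 26 ≤ 29, value 17 + 7 + 15 + 15 + 17 = 71.
crate C + crate H + crate B + crate D: weight 2 + 7 + 2 + 16 = 27 ≤ 29, value 17 + 18 + 15 + 17 = 67.
crate C + crate H + crate G + crate B + crate A: weight 2 + 7 + 3 + 2 + 3 = 17 ≤ 29, value 17 + 18 + 7 + 15 + 15 = 72.
Best is crate C, crate H, crate G, crate B, and crate A with total value 72.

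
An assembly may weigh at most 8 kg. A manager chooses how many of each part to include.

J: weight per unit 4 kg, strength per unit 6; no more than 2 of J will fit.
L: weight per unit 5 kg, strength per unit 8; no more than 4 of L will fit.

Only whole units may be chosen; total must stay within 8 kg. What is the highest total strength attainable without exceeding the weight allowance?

12

L has the best ratio (8/5); taking only L gives at most 1×8 = 8 (stopped by the weight limit).
Mixing does better — 2×J: weight 8 ≤ 8, strength 2·6 = 12.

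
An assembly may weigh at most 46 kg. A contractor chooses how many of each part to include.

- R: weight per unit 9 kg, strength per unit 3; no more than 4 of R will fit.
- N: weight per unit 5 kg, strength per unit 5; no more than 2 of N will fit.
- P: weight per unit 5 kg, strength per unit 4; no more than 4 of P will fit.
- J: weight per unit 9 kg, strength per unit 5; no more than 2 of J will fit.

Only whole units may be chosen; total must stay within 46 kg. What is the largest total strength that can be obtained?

32

Take 2×N, 3×P, and 2×J: weight 43 ≤ 46, strength 2·5 + 3·4 + 2·5 = 32.
N has the best ratio (5/5) and is taken to its limit of 2; remaining capacity is filled optimally with the others.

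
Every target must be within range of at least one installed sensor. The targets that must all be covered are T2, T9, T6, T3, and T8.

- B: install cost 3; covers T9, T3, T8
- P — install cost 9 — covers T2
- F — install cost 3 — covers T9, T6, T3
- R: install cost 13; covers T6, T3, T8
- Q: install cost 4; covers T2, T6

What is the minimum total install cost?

Choose B and Q: together they cover T2, T9, T6, T3, T8 — every target.
Total install cost: 3 + 4 = 7.
No cover costs less than 7.

7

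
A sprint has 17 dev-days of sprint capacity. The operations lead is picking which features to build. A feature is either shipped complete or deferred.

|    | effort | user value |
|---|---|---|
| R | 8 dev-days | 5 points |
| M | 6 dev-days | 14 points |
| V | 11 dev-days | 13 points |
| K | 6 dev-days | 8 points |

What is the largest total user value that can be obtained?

This is an integer program with binary decision variables.
M + K: effort 6 + 6 = 12 ≤ 17, user value 14 + 8 = 22.
M + V: effort 6 + 11 = 17 ≤ 17, user value 14 + 13 = 27.
Best is M and V with total user value 27.

27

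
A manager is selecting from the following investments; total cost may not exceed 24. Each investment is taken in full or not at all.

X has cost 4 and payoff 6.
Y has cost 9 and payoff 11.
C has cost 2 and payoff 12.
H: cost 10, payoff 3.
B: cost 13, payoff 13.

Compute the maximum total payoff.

This is an integer program with binary decision variables.
Y + C + B: cost 9 + 2 + 13 = 24 ≤ 24, payoff 11 + 12 + 13 = 36.
X + C + B: cost 4 + 2 + 13 = 19 ≤ 24, payoff 6 + 12 + 13 = 31.
X + Y + C: cost 4 + 9 + 2 = 15 ≤ 24, payoff 6 + 11 + 12 = 29.
Best is Y, C, and B with total payoff 36.

36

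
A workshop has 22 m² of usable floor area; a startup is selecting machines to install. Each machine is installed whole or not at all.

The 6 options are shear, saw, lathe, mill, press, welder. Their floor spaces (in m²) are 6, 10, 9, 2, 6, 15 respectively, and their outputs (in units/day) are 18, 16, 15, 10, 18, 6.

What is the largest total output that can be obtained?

This is a 0-1 knapsack instance.
Allowing fractional choices, the relaxed optimum would be about 59.3, but machines are indivisible.
shear + lathe + press: floor space 6 + 9 + 6 = 21 ≤ 22, output 18 + 15 + 18 = 51.
shear + saw + press: floor space 6 + 10 + 6 = 22 ≤ 22, output 18 + 16 + 18 = 52.
shear + mill + press: floor space 6 + 2 + 6 = 14 ≤ 22, output 18 + 10 + 18 = 46.
Best is shear, saw, and press with total output 52.

52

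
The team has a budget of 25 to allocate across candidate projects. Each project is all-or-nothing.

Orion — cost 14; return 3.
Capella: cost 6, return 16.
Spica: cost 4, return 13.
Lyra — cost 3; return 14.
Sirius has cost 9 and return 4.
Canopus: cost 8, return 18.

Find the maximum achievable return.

Capella + Spica + Lyra + Canopus: cost 6 + 4 + 3 + 8 = 21 ≤ 25, return 16 + 13 + 14 + 18 = 61.
Spica + Lyra + Sirius + Canopus: cost 4 + 3 + 9 + 8 = 24 ≤ 25, return 13 + 14 + 4 + 18 = 49.
Best is Capella, Spica, Lyra, and Canopus with total return 61.

61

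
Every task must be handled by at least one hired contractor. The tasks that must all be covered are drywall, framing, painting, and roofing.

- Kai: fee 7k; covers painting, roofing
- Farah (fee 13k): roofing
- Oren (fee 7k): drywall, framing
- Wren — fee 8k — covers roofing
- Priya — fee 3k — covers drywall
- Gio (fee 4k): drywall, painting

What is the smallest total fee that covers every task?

14

The greedy cost-per-new-task heuristic would pick Gio, Kai, and Oren for 18, but a cheaper cover exists.
Choose Kai and Oren: together they cover drywall, framing, painting, roofing — every task.
Total fee: 7 + 7 = 14.
No cover costs less than 14.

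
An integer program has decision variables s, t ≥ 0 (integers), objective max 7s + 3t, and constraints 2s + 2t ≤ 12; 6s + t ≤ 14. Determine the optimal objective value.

22

Relaxing integrality, the LP optimum is 24.40 at (s,t) = (1.6, 4.4), which is not an integer point.
(s,t)=(1,5): 2·1+2·5=12≤12, 6·1+1·5=11≤14, objective 22.
(s,t)=(1,4): 2·1+2·4=10≤12, 6·1+1·4=10≤14, objective 19.
Maximum is 22 at (s,t)=(1,5).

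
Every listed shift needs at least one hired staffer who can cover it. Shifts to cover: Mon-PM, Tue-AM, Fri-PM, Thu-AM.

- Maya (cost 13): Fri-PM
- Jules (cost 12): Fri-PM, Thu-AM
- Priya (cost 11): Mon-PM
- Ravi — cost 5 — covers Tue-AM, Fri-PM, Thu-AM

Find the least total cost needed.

16

This is a weighted set-cover instance.
Choose Priya and Ravi: together they cover Mon-PM, Tue-AM, Fri-PM, Thu-AM — every shift.
Total cost: 11 + 5 = 16.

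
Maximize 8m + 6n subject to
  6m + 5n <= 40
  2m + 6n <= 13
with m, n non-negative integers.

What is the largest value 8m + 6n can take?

48

(m,n)=(6,0) is feasible, giving 48.
(m,n)=(5,0) is feasible, giving 40.
No feasible integer point exceeds 48.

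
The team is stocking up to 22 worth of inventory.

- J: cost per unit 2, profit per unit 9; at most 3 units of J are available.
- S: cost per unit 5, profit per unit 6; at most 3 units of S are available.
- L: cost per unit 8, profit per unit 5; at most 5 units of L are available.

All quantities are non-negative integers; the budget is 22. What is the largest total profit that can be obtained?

45

J has the best ratio (9/2); taking only J gives at most 3×9 = 27 (stopped by the supply cap of 3).
Mixing does better — 3×J and 3×S: cost 21 ≤ 22, profit 3·9 + 3·6 = 45.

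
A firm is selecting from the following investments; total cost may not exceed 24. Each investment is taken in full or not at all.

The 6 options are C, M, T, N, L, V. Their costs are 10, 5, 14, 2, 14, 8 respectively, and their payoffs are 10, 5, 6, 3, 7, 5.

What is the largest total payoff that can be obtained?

Allowing fractional choices, the relaxed optimum would be about 22.4, but investments are indivisible.
C + M + V: cost 10 + 5 + 8 = 23 ≤ 24, payoff 10 + 5 + 5 = 20.
C + M + N: cost 10 + 5 + 2 = 17 ≤ 24, payoff 10 + 5 + 3 = 18.
C + N + V: cost 10 + 2 + 8 = 20 ≤ 24, payoff 10 + 3 + 5 = 18.
Best is C, M, and V with total payoff 20.

20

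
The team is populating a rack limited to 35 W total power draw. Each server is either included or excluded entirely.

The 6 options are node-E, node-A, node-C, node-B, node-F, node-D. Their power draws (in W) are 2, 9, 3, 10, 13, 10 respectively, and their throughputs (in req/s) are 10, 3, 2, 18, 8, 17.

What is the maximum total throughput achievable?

This is a 0-1 knapsack instance.
Take node-E, node-B, node-F, and node-D: power draw 2 + 10 + 13 + 10 = 35 ≤ 35, throughput 10 + 18 + 8 + 17 = 53.
No other feasible combination does better.

53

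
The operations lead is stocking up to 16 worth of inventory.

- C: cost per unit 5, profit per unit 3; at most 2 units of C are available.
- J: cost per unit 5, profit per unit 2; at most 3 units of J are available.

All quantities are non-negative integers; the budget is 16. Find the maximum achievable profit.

8

C has the best ratio (3/5); taking only C gives at most 2×3 = 6 (stopped by the supply cap of 2).
Mixing does better — 2×C and 1×J: cost 15 ≤ 16, profit 2·3 + 1·2 = 8.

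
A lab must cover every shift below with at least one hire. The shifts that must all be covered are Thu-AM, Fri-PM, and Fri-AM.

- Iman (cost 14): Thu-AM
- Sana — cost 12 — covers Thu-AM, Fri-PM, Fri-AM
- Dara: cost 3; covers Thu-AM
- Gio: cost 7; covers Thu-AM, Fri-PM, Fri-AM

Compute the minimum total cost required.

7

Gio alone covers Thu-AM, Fri-PM, Fri-AM — every shift.
Total cost: 7.
No cover costs less than 7.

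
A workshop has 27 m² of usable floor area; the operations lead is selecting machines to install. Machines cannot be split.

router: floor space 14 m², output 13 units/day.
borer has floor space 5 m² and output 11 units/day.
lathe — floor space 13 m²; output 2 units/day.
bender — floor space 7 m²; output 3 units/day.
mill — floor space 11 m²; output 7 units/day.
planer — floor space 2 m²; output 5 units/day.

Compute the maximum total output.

Take router, borer, and planer: floor space 14 + 5 + 2 = 21 ≤ 27, output 13 + 11 + 5 = 29.
No other feasible combination does better.

29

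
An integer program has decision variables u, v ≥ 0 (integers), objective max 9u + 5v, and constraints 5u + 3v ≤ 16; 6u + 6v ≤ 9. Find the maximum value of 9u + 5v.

9

Relaxing integrality, the LP optimum is 13.50 at (u,v) = (1.5, 0), which is not an integer point.
(u,v)=(1,0): 5·1+3·0=5≤16, 6·1+6·0=6≤9, objective 9.
(u,v)=(0,1): 5·0+3·1=3≤16, 6·0+6·1=6≤9, objective 5.
(u,v)=(0,0): 5·0+3·0=0≤16, 6·0+6·0=0≤9, objective 0.
No feasible integer point exceeds 9.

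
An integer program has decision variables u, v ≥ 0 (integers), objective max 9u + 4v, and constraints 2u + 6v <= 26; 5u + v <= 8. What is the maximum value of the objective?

(u,v)=(1,3): 2·1+6·3=20≤26, 5·1+1·3=8≤8, objective 21.
(u,v)=(1,2): 2·1+6·2=14≤26, 5·1+1·2=7≤8, objective 17.
(u,v)=(0,4): 2·0+6·4=24≤26, 5·0+1·4=4≤8, objective 16.
(u,v)=(0,3): 2·0+6·3=18≤26, 5·0+1·3=3≤8, objective 12.
The best lattice point is (1,3), giving 21.

21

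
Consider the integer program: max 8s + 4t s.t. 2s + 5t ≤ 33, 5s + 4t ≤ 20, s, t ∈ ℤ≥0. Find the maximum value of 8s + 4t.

32

(s,t)=(4,0): 2·4+5·0=8≤33, 5·4+4·0=20≤20, objective 32.
(s,t)=(3,1): 2·3+5·1=11≤33, 5·3+4·1=19≤20, objective 28.
The best lattice point is (4,0), giving 32.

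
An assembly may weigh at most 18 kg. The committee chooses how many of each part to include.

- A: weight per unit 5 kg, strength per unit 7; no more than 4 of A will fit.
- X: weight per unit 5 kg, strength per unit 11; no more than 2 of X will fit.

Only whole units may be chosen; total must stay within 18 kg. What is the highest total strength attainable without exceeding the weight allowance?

29

X has the best ratio (11/5); taking only X gives at most 2×11 = 22 (stopped by the supply cap of 2).
Mixing does better — 1×A and 2×X: weight 15 ≤ 18, strength 1·7 + 2·11 = 29.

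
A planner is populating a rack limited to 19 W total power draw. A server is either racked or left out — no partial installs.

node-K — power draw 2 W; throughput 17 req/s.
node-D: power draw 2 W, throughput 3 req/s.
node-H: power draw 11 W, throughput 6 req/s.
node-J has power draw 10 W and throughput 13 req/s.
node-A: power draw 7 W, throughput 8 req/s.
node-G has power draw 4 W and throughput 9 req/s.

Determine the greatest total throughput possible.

42

This is an integer program with binary decision variables.
node-K + node-D + node-J + node-G: power draw 2 + 2 + 10 + 4 = 18 ≤ 19, throughput 17 + 3 + 13 + 9 = 42.
node-K + node-J + node-G: power draw 2 + 10 + 4 = 16 ≤ 19, throughput 17 + 13 + 9 = 39.
node-K + node-J + node-A: power draw 2 + 10 + 7 = 19 ≤ 19, throughput 17 + 13 + 8 = 38.
Best is node-K, node-D, node-J, and node-G with total throughput 42.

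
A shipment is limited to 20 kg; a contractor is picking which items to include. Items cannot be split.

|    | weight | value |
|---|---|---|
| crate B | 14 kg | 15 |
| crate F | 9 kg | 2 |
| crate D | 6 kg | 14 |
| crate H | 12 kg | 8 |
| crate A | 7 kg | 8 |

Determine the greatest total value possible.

29

Take crate B and crate D: weight 14 + 6 = 20 ≤ 20, value 15 + 14 = 29.
No other feasible combination does better.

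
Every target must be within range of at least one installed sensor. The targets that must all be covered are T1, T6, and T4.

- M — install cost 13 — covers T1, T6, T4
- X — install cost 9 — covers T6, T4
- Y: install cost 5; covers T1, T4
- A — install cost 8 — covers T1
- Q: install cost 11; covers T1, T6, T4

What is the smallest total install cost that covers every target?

This is a weighted set-cover instance.
The greedy cost-per-new-target heuristic would pick Y and X for 14, but a cheaper cover exists.
Q alone covers T1, T6, T4 — every target.
Total install cost: 11.
No cover costs less than 11.

11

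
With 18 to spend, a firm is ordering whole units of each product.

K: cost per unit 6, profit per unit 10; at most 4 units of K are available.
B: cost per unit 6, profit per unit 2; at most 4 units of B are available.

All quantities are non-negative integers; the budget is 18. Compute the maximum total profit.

30

K has the best ratio (10/6); taking only K gives at most 3×10 = 30 (stopped by the cost limit).
Optimal: 3×K: cost 18 ≤ 18, profit 3·10 = 30.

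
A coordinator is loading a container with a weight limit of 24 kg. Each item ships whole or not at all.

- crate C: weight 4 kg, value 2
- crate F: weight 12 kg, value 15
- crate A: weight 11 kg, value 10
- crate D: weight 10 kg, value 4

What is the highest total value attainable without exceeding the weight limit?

This is an integer program with binary decision variables.
crate F + crate D: weight 12 + 10 = 22 ≤ 24, value 15 + 4 = 19.
crate F + crate A: weight 12 + 11 = 23 ≤ 24, value 15 + 10 = 25.
Best is crate F and crate A with total value 25.

25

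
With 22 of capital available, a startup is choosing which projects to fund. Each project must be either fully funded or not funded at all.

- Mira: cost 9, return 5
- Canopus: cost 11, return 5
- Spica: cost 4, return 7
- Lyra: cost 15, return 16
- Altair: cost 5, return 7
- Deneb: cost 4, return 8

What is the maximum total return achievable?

27

Allowing fractional choices, the relaxed optimum would be about 31.6, but projects are indivisible.
Mira + Spica + Altair + Deneb: cost 9 + 4 + 5 + 4 = 22 ≤ 22, return 5 + 7 + 7 + 8 = 27.
Lyra + Deneb: cost 15 + 4 = 19 ≤ 22, return 16 + 8 = 24.
Spica + Lyra: cost 4 + 15 = 19 ≤ 22, return 7 + 16 = 23.
Best is Mira, Spica, Altair, and Deneb with total return 27.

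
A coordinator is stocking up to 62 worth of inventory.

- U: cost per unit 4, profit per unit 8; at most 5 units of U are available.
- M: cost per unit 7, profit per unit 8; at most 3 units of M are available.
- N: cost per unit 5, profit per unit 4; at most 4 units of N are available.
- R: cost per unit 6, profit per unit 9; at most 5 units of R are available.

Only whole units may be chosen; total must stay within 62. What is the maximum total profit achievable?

97

U has the best ratio (8/4); taking only U gives at most 5×8 = 40 (stopped by the supply cap of 5).
Mixing does better — 5×U, 1×M, 1×N, and 5×R: cost 62 ≤ 62, profit 5·8 + 1·8 + 1·4 + 5·9 = 97.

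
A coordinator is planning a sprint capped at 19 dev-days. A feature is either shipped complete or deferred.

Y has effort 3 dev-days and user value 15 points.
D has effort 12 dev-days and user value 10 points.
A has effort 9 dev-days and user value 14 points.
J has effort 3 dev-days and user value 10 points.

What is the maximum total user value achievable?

Treat it as a binary knapsack problem.
Allowing fractional choices, the relaxed optimum would be about 42.3, but features are indivisible.
Y + A + J: effort 3 + 9 + 3 = 15 ≤ 19, user value 15 + 14 + 10 = 39.
Y + A: effort 3 + 9 = 12 ≤ 19, user value 15 + 14 = 29.
Y + D + J: effort 3 + 12 + 3 = 18 ≤ 19, user value 15 + 10 + 10 = 35.
Best is Y, A, and J with total user value 39.

39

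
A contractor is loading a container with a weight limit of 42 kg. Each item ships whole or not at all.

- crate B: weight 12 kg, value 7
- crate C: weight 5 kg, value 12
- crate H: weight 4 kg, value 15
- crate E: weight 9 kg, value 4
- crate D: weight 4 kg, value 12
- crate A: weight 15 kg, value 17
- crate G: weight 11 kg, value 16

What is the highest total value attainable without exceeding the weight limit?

Allowing fractional choices, the relaxed optimum would be about 73.8, but items are indivisible.
crate C + crate H + crate D + crate A + crate G: weight 5 + 4 + 4 + 15 + 11 = 39 ≤ 42, value 12 + 15 + 12 + 17 + 16 = 72.
crate B + crate C + crate H + crate D + crate A: weight 12 + 5 + 4 + 4 + 15 = 40 ≤ 42, value 7 + 12 + 15 + 12 + 17 = 63.
Best is crate C, crate H, crate D, crate A, and crate G with total value 72.

72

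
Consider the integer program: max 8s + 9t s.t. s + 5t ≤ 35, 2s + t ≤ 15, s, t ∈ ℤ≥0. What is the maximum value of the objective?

(s,t)=(4,6) is feasible, giving 86.
(s,t)=(5,5) is feasible, giving 85.
(s,t)=(3,6) is feasible, giving 78.
The best lattice point is (4,6), giving 86.

86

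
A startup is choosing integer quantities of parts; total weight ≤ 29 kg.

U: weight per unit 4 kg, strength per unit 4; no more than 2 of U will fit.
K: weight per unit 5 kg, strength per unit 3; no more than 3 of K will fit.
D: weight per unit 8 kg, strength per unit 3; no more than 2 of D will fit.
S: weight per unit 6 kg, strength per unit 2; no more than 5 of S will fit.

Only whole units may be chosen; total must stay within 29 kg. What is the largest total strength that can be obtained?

19

U has the best ratio (4/4); taking only U gives at most 2×4 = 8 (stopped by the supply cap of 2).
Mixing does better — 2×U, 3×K, and 1×S: weight 29 ≤ 29, strength 2·4 + 3·3 + 1·2 = 19.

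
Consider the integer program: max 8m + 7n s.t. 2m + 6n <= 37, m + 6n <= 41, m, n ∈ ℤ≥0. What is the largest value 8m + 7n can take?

(m,n)=(18,0): 2·18+6·0=36≤37, 1·18+6·0=18≤41, objective 144.
(m,n)=(17,0): 2·17+6·0=34≤37, 1·17+6·0=17≤41, objective 136.
Maximum is 144 at (m,n)=(18,0).

144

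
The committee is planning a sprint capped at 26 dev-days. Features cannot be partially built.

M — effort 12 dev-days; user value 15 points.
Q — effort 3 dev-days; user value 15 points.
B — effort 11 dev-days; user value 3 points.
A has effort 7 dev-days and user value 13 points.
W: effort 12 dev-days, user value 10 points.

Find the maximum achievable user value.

This is an integer program with binary decision variables.
Take M, Q, and A: effort 12 + 3 + 7 = 22 ≤ 26, user value 15 + 15 + 13 = 43.
No other feasible combination does better.

43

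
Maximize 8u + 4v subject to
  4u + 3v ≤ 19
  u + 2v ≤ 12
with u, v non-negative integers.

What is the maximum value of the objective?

The continuous relaxation peaks at (4.75, 0) with value 38.00; rounding to a feasible lattice point costs some objective.
(u,v)=(4,1) is feasible, giving 36.
(u,v)=(4,0) is feasible, giving 32.
(u,v)=(3,2) is feasible, giving 32.
(u,v)=(3,1) is feasible, giving 28.
No feasible integer point exceeds 36.

36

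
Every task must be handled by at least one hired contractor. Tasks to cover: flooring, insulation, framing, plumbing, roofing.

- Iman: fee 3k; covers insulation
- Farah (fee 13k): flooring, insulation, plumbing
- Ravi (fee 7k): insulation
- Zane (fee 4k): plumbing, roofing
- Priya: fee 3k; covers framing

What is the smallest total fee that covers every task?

The greedy cost-per-new-task heuristic would pick Zane, Iman, Priya, and Farah for 23, but a cheaper cover exists.
Choose Farah, Zane, and Priya: together they cover flooring, insulation, framing, plumbing, roofing — every task.
Total fee: 13 + 4 + 3 = 20.
No cover costs less than 20.

20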